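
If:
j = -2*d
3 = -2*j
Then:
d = 3/4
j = -3/2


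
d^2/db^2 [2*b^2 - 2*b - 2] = 4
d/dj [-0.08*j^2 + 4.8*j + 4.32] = 4.8 - 0.16*j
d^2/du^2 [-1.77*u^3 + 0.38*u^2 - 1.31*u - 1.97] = 0.76 - 10.62*u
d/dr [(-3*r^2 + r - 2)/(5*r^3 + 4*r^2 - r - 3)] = (15*r^4 - 10*r^3 + 29*r^2 + 34*r - 5)/(25*r^6 + 40*r^5 + 6*r^4 - 38*r^3 - 23*r^2 + 6*r + 9)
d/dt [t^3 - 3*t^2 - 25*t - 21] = 3*t^2 - 6*t - 25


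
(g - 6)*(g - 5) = g^2 - 11*g + 30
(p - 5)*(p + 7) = p^2 + 2*p - 35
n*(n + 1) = n^2 + n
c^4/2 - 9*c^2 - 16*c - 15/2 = (c/2 + 1/2)*(c - 5)*(c + 1)*(c + 3)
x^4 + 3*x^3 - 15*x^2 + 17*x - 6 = (x - 1)^3*(x + 6)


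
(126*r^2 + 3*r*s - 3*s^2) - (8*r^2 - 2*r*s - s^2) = 118*r^2 + 5*r*s - 2*s^2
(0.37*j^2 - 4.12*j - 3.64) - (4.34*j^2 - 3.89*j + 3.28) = -3.97*j^2 - 0.23*j - 6.92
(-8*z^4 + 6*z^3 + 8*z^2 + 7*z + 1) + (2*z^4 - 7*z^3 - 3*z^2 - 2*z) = -6*z^4 - z^3 + 5*z^2 + 5*z + 1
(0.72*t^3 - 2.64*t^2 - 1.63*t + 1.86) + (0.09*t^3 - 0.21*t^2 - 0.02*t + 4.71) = 0.81*t^3 - 2.85*t^2 - 1.65*t + 6.57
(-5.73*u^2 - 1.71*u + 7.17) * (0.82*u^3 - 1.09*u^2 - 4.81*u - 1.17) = -4.6986*u^5 + 4.8435*u^4 + 35.3046*u^3 + 7.1139*u^2 - 32.487*u - 8.3889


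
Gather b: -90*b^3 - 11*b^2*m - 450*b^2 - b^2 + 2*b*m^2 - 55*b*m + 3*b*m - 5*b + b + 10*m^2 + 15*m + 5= -90*b^3 + b^2*(-11*m - 451) + b*(2*m^2 - 52*m - 4) + 10*m^2 + 15*m + 5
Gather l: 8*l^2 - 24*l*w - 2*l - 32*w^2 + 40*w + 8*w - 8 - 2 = 8*l^2 + l*(-24*w - 2) - 32*w^2 + 48*w - 10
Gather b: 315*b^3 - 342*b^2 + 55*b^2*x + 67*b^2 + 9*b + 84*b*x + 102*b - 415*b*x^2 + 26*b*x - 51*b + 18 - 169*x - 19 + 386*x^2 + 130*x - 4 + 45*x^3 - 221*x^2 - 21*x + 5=315*b^3 + b^2*(55*x - 275) + b*(-415*x^2 + 110*x + 60) + 45*x^3 + 165*x^2 - 60*x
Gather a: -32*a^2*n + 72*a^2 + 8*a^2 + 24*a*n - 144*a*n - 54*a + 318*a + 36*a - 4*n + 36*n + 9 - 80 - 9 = a^2*(80 - 32*n) + a*(300 - 120*n) + 32*n - 80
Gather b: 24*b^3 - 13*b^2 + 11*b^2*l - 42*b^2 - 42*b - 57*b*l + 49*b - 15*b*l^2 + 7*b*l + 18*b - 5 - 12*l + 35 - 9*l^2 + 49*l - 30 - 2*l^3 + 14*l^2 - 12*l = 24*b^3 + b^2*(11*l - 55) + b*(-15*l^2 - 50*l + 25) - 2*l^3 + 5*l^2 + 25*l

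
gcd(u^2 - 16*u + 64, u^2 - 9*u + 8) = u - 8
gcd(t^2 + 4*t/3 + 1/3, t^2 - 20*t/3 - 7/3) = t + 1/3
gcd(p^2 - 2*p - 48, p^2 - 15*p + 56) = p - 8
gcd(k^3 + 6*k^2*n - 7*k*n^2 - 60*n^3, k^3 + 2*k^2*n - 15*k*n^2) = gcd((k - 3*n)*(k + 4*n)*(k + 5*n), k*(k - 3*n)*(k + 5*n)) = k^2 + 2*k*n - 15*n^2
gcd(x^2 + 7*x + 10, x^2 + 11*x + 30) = x + 5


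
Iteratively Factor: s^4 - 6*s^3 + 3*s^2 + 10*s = (s - 5)*(s^3 - s^2 - 2*s) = s*(s - 5)*(s^2 - s - 2) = s*(s - 5)*(s + 1)*(s - 2)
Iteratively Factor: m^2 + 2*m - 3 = (m + 3)*(m - 1)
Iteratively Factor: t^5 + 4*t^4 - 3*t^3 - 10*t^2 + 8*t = (t - 1)*(t^4 + 5*t^3 + 2*t^2 - 8*t) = t*(t - 1)*(t^3 + 5*t^2 + 2*t - 8) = t*(t - 1)*(t + 4)*(t^2 + t - 2) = t*(t - 1)^2*(t + 4)*(t + 2)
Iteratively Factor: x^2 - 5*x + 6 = (x - 3)*(x - 2)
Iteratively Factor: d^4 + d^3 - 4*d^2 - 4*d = (d + 1)*(d^3 - 4*d) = d*(d + 1)*(d^2 - 4) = d*(d - 2)*(d + 1)*(d + 2)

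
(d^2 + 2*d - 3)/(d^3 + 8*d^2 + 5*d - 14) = (d + 3)/(d^2 + 9*d + 14)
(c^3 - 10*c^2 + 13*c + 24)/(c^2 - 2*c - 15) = (-c^3 + 10*c^2 - 13*c - 24)/(-c^2 + 2*c + 15)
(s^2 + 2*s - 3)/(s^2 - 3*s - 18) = (s - 1)/(s - 6)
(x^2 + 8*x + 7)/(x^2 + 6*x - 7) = (x + 1)/(x - 1)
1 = 1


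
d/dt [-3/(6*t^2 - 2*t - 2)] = 3*(6*t - 1)/(2*(-3*t^2 + t + 1)^2)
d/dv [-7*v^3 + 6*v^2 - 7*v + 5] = -21*v^2 + 12*v - 7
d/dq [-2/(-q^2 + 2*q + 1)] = 4*(1 - q)/(-q^2 + 2*q + 1)^2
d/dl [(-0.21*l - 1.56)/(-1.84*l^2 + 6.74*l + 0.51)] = (-0.3864*l^2 - 5.7408*l + 10.4073)/(3.3856*l^4 - 24.8032*l^3 + 43.5508*l^2 + 6.8748*l + 0.2601)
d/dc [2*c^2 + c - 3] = 4*c + 1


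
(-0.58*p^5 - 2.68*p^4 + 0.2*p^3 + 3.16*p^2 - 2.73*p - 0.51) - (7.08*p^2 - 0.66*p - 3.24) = -0.58*p^5 - 2.68*p^4 + 0.2*p^3 - 3.92*p^2 - 2.07*p + 2.73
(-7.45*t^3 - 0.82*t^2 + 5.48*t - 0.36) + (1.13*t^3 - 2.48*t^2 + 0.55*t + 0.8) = -6.32*t^3 - 3.3*t^2 + 6.03*t + 0.44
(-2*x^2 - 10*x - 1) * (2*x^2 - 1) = -4*x^4 - 20*x^3 + 10*x + 1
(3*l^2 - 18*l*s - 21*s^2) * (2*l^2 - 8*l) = 6*l^4 - 36*l^3*s - 24*l^3 - 42*l^2*s^2 + 144*l^2*s + 168*l*s^2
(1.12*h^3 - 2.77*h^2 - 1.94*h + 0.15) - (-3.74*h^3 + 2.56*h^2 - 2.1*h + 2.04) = 4.86*h^3 - 5.33*h^2 + 0.16*h - 1.89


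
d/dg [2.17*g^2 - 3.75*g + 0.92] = 4.34*g - 3.75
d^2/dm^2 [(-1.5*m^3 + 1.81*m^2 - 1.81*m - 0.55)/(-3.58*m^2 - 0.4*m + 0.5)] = (5.6843418860808e-14*m^5 + 57.429208*m^3 + 21.05472*m^2 + 26.415*m + 1.964)/(45.882712*m^6 + 15.37968*m^5 - 17.5062*m^4 - 4.232*m^3 + 2.445*m^2 + 0.3*m - 0.125)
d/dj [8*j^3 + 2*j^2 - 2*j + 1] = 24*j^2 + 4*j - 2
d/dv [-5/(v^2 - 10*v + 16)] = 10*(v - 5)/(v^2 - 10*v + 16)^2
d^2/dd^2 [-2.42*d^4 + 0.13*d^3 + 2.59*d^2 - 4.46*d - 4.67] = -29.04*d^2 + 0.78*d + 5.18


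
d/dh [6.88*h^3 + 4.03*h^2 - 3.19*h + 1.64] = 20.64*h^2 + 8.06*h - 3.19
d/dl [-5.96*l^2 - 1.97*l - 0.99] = -11.92*l - 1.97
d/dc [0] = 0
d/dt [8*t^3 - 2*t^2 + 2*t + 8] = 24*t^2 - 4*t + 2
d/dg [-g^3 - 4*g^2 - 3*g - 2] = -3*g^2 - 8*g - 3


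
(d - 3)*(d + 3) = d^2 - 9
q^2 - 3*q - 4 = (q - 4)*(q + 1)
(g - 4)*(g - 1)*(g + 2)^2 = g^4 - g^3 - 12*g^2 - 4*g + 16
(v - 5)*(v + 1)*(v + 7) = v^3 + 3*v^2 - 33*v - 35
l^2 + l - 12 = (l - 3)*(l + 4)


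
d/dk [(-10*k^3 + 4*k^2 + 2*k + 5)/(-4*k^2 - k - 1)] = (40*k^4 + 20*k^3 + 34*k^2 + 32*k + 3)/(16*k^4 + 8*k^3 + 9*k^2 + 2*k + 1)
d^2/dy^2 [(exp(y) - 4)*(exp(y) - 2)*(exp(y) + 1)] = (9*exp(2*y) - 20*exp(y) + 2)*exp(y)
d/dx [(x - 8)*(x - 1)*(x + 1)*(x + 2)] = 4*x^3 - 18*x^2 - 34*x + 6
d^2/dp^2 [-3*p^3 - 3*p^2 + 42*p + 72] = -18*p - 6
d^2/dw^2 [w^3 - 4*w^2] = 6*w - 8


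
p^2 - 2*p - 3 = (p - 3)*(p + 1)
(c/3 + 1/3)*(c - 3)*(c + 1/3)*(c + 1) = c^4/3 - 2*c^3/9 - 16*c^2/9 - 14*c/9 - 1/3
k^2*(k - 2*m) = k^3 - 2*k^2*m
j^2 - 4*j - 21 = (j - 7)*(j + 3)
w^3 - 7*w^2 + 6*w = w*(w - 6)*(w - 1)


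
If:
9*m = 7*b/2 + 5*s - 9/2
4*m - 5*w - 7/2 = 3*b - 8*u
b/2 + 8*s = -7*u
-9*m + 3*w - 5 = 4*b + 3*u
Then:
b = 1803*w/2977 + 653/5954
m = -1571*w/5954 - 10915/11908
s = -2676*w/2977 - 2461/2977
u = 5859*w/5954 + 11157/11908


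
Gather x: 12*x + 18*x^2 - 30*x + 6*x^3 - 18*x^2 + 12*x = 6*x^3 - 6*x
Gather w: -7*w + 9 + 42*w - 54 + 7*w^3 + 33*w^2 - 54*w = 7*w^3 + 33*w^2 - 19*w - 45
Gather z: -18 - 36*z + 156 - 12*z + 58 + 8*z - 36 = 160 - 40*z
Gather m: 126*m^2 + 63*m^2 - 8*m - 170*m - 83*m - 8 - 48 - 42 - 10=189*m^2 - 261*m - 108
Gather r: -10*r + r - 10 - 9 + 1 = -9*r - 18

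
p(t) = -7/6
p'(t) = 0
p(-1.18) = -1.17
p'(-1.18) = 0.00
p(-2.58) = -1.17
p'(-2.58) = 0.00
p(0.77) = -1.17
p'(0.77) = 0.00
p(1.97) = -1.17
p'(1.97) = 0.00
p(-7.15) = -1.17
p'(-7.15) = 0.00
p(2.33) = -1.17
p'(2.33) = 0.00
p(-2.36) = -1.17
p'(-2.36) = 0.00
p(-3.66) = -1.17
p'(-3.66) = 0.00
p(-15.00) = -1.17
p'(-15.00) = 0.00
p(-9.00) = -1.17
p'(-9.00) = 0.00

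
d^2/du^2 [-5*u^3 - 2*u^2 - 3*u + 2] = -30*u - 4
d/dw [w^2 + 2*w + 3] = 2*w + 2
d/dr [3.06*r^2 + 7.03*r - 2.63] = 6.12*r + 7.03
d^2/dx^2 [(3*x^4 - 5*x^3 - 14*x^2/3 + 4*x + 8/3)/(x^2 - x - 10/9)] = 6*(27*x^3 - 135*x^2 + 225*x - 139)/(27*x^3 - 135*x^2 + 225*x - 125)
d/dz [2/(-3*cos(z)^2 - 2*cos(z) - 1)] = -4*(3*cos(z) + 1)*sin(z)/(3*cos(z)^2 + 2*cos(z) + 1)^2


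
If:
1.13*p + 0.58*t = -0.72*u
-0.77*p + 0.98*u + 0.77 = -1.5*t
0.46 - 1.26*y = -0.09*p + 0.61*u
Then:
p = 0.476638913946851*y + 0.0274249123792905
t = 1.54823797341063*y - 0.994576388991585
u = 0.758144659203502 - 1.99524999630292*y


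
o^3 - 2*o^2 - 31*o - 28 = (o - 7)*(o + 1)*(o + 4)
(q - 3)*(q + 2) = q^2 - q - 6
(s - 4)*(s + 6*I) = s^2 - 4*s + 6*I*s - 24*I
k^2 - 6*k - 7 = (k - 7)*(k + 1)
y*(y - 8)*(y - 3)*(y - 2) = y^4 - 13*y^3 + 46*y^2 - 48*y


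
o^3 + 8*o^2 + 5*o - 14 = (o - 1)*(o + 2)*(o + 7)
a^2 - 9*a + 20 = (a - 5)*(a - 4)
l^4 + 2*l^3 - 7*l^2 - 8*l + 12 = (l - 2)*(l - 1)*(l + 2)*(l + 3)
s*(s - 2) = s^2 - 2*s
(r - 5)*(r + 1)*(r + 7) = r^3 + 3*r^2 - 33*r - 35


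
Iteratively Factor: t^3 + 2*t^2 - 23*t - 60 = (t + 4)*(t^2 - 2*t - 15) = (t + 3)*(t + 4)*(t - 5)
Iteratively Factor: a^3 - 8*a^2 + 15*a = (a - 3)*(a^2 - 5*a) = a*(a - 3)*(a - 5)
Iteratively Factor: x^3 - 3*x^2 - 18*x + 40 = (x + 4)*(x^2 - 7*x + 10) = (x - 5)*(x + 4)*(x - 2)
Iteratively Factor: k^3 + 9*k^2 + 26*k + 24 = (k + 2)*(k^2 + 7*k + 12) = (k + 2)*(k + 3)*(k + 4)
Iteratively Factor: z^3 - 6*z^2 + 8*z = (z - 2)*(z^2 - 4*z) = (z - 4)*(z - 2)*(z)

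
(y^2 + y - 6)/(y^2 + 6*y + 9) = (y - 2)/(y + 3)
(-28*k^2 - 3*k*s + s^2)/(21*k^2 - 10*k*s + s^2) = (4*k + s)/(-3*k + s)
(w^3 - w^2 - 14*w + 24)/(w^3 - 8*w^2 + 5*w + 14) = (w^2 + w - 12)/(w^2 - 6*w - 7)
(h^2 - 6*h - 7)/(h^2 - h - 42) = (h + 1)/(h + 6)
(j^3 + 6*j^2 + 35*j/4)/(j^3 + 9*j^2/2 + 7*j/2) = (j + 5/2)/(j + 1)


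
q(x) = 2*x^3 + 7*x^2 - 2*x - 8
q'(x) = 6*x^2 + 14*x - 2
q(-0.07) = -7.83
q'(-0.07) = -2.95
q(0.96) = -1.70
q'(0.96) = 16.97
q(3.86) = 203.60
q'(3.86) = 141.44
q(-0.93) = -1.69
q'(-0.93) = -9.83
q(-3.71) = -6.36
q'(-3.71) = 28.64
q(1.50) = 11.50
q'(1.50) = 32.50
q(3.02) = 104.89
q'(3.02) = 95.00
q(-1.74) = 6.14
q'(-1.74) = -8.19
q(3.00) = 103.00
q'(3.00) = 94.00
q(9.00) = 1999.00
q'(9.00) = 610.00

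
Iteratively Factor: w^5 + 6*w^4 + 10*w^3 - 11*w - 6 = (w + 3)*(w^4 + 3*w^3 + w^2 - 3*w - 2) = (w + 1)*(w + 3)*(w^3 + 2*w^2 - w - 2) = (w + 1)^2*(w + 3)*(w^2 + w - 2) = (w + 1)^2*(w + 2)*(w + 3)*(w - 1)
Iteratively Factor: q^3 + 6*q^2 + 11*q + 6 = (q + 3)*(q^2 + 3*q + 2) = (q + 1)*(q + 3)*(q + 2)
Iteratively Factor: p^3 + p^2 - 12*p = (p - 3)*(p^2 + 4*p) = (p - 3)*(p + 4)*(p)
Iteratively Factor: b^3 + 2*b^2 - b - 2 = (b + 1)*(b^2 + b - 2) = (b + 1)*(b + 2)*(b - 1)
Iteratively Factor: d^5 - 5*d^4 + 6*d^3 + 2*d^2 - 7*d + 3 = (d - 1)*(d^4 - 4*d^3 + 2*d^2 + 4*d - 3) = (d - 1)^2*(d^3 - 3*d^2 - d + 3) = (d - 3)*(d - 1)^2*(d^2 - 1) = (d - 3)*(d - 1)^2*(d + 1)*(d - 1)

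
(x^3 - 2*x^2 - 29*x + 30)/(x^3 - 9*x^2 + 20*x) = (x^3 - 2*x^2 - 29*x + 30)/(x*(x^2 - 9*x + 20))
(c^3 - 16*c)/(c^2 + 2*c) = (c^2 - 16)/(c + 2)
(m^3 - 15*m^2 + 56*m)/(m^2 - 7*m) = m - 8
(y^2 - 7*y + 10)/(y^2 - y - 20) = (y - 2)/(y + 4)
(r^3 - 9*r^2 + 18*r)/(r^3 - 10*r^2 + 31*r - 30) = r*(r - 6)/(r^2 - 7*r + 10)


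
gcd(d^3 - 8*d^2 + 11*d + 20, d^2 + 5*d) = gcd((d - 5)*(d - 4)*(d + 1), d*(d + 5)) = 1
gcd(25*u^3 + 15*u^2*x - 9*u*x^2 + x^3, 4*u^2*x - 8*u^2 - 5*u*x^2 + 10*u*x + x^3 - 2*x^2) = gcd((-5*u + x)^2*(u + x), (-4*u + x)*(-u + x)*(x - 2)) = 1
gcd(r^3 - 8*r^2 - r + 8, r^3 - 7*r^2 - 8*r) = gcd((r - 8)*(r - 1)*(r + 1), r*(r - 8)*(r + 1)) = r^2 - 7*r - 8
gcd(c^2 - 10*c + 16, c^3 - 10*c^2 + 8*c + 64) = c - 8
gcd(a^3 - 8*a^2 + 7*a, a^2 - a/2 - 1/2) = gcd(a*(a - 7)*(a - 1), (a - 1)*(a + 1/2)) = a - 1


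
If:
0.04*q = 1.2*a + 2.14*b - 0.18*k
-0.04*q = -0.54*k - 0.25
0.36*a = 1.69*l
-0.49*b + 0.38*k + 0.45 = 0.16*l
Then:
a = -0.0662127198379462*q - 1.21801059402156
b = 0.0620507463265742*q + 0.644055784809597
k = 0.0740740740740741*q - 0.462962962962963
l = -0.0141044846992075*q - 0.259457878016427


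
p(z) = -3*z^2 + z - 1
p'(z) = 1 - 6*z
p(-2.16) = -17.16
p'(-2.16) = 13.96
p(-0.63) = -2.82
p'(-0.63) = 4.78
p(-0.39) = -1.85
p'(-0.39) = 3.34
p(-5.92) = -112.06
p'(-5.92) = 36.52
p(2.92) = -23.66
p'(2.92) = -16.52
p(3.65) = -37.32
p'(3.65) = -20.90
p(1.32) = -4.91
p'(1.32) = -6.92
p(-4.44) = -64.58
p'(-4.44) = 27.64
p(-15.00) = -691.00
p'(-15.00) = 91.00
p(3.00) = -25.00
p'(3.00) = -17.00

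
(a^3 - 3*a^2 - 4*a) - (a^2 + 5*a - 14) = a^3 - 4*a^2 - 9*a + 14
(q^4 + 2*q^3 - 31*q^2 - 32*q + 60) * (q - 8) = q^5 - 6*q^4 - 47*q^3 + 216*q^2 + 316*q - 480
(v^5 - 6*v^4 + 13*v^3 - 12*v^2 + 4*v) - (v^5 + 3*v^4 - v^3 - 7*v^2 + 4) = -9*v^4 + 14*v^3 - 5*v^2 + 4*v - 4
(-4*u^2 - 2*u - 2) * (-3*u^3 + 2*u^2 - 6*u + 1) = 12*u^5 - 2*u^4 + 26*u^3 + 4*u^2 + 10*u - 2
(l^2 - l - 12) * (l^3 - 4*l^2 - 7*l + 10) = l^5 - 5*l^4 - 15*l^3 + 65*l^2 + 74*l - 120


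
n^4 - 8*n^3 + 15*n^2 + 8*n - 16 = (n - 4)^2*(n - 1)*(n + 1)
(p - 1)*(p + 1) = p^2 - 1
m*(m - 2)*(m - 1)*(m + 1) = m^4 - 2*m^3 - m^2 + 2*m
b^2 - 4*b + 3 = (b - 3)*(b - 1)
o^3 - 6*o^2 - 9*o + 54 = (o - 6)*(o - 3)*(o + 3)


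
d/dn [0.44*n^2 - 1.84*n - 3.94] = 0.88*n - 1.84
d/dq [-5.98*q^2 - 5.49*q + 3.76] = -11.96*q - 5.49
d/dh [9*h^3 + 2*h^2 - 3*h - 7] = 27*h^2 + 4*h - 3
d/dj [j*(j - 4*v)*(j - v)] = 3*j^2 - 10*j*v + 4*v^2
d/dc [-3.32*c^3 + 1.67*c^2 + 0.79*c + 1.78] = -9.96*c^2 + 3.34*c + 0.79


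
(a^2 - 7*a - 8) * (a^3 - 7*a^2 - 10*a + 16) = a^5 - 14*a^4 + 31*a^3 + 142*a^2 - 32*a - 128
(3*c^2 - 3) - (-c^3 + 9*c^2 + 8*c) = c^3 - 6*c^2 - 8*c - 3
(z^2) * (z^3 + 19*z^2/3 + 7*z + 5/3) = z^5 + 19*z^4/3 + 7*z^3 + 5*z^2/3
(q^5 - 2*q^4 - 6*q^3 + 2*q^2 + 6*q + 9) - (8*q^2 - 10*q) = q^5 - 2*q^4 - 6*q^3 - 6*q^2 + 16*q + 9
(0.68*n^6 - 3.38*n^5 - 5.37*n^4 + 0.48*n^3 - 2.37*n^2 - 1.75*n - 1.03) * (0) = 0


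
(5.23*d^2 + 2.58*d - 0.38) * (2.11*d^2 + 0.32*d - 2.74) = 11.0353*d^4 + 7.1174*d^3 - 14.3064*d^2 - 7.1908*d + 1.0412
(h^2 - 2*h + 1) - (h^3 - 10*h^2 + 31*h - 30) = -h^3 + 11*h^2 - 33*h + 31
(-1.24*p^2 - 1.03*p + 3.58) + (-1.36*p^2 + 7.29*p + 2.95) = -2.6*p^2 + 6.26*p + 6.53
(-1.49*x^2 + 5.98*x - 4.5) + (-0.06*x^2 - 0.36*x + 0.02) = -1.55*x^2 + 5.62*x - 4.48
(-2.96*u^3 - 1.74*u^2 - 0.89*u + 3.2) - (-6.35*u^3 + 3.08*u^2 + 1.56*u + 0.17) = 3.39*u^3 - 4.82*u^2 - 2.45*u + 3.03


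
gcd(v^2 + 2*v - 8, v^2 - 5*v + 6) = v - 2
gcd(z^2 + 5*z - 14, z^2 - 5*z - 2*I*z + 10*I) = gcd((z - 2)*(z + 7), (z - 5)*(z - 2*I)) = 1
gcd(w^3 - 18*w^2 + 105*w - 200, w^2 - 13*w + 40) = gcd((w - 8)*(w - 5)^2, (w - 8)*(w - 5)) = w^2 - 13*w + 40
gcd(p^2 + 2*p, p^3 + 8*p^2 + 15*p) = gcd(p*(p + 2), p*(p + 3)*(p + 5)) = p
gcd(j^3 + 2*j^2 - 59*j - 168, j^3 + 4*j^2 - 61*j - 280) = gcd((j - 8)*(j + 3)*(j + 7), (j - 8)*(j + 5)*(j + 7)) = j^2 - j - 56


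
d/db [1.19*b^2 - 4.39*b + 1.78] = 2.38*b - 4.39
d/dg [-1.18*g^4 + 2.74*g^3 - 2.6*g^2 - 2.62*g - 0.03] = -4.72*g^3 + 8.22*g^2 - 5.2*g - 2.62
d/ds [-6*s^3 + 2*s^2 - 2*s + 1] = -18*s^2 + 4*s - 2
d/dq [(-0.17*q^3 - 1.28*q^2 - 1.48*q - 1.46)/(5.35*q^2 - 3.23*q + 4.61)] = (-0.9095*q^4 + 1.0982*q^3 + 9.7013*q^2 + 3.8204*q - 11.5386)/(28.6225*q^4 - 34.561*q^3 + 59.7599*q^2 - 29.7806*q + 21.2521)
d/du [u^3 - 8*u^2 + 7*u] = 3*u^2 - 16*u + 7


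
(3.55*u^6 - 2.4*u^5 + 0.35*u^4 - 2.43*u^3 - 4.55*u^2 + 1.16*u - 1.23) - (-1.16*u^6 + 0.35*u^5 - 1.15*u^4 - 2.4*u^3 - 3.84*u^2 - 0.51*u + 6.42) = 4.71*u^6 - 2.75*u^5 + 1.5*u^4 - 0.0300000000000002*u^3 - 0.71*u^2 + 1.67*u - 7.65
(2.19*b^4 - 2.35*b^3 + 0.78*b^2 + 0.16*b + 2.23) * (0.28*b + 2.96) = 0.6132*b^5 + 5.8244*b^4 - 6.7376*b^3 + 2.3536*b^2 + 1.098*b + 6.6008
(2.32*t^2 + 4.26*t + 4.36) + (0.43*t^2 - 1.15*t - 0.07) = 2.75*t^2 + 3.11*t + 4.29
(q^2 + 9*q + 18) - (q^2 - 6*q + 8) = 15*q + 10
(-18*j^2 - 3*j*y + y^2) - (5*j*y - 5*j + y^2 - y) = -18*j^2 - 8*j*y + 5*j + y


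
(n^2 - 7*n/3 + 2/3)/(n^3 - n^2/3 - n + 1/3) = (n - 2)/(n^2 - 1)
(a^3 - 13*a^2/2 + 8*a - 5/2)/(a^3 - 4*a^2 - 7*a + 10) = (a - 1/2)/(a + 2)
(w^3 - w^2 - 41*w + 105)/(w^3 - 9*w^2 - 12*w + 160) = (w^2 + 4*w - 21)/(w^2 - 4*w - 32)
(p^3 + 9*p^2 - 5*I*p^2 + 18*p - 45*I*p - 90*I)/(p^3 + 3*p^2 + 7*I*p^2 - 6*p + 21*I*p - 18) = (p^2 + p*(6 - 5*I) - 30*I)/(p^2 + 7*I*p - 6)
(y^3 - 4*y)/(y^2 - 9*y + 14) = y*(y + 2)/(y - 7)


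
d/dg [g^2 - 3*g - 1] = 2*g - 3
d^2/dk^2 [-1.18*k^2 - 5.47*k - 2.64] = -2.36000000000000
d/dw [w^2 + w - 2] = 2*w + 1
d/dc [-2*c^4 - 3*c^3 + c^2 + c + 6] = -8*c^3 - 9*c^2 + 2*c + 1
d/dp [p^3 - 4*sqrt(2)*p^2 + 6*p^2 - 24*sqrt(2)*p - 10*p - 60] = 3*p^2 - 8*sqrt(2)*p + 12*p - 24*sqrt(2) - 10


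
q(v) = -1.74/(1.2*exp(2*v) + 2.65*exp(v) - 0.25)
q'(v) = -1.74*(-2.4*exp(2*v) - 2.65*exp(v))/(1.2*exp(2*v) + 2.65*exp(v) - 0.25)^2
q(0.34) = -0.30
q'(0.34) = 0.43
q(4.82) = -0.00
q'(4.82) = 0.00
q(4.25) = -0.00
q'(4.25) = 0.00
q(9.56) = -0.00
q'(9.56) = 0.00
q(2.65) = -0.01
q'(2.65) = 0.01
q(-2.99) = 15.30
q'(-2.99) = 18.75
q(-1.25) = -2.86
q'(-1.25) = 4.50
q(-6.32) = 7.10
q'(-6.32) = 0.14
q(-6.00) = 7.15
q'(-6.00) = 0.19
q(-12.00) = 6.96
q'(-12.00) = 0.00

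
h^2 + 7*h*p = h*(h + 7*p)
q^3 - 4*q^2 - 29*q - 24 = (q - 8)*(q + 1)*(q + 3)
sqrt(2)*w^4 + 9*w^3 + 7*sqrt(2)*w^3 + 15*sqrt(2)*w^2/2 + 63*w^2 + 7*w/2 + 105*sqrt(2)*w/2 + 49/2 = (w + 7)*(w + sqrt(2)/2)*(w + 7*sqrt(2)/2)*(sqrt(2)*w + 1)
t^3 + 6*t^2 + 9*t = t*(t + 3)^2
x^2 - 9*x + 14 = (x - 7)*(x - 2)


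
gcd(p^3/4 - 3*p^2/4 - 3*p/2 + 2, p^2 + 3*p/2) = 1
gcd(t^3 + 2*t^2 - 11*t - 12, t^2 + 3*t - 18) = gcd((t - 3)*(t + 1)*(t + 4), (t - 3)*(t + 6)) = t - 3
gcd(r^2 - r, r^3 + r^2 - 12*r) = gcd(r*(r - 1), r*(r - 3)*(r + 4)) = r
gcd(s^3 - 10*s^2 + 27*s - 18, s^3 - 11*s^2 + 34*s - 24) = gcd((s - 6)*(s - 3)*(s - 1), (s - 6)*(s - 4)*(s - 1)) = s^2 - 7*s + 6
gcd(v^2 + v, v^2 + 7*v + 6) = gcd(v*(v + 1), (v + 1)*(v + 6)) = v + 1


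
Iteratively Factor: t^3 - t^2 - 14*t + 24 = (t - 2)*(t^2 + t - 12) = (t - 2)*(t + 4)*(t - 3)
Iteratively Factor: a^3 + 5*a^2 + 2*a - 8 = (a + 2)*(a^2 + 3*a - 4) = (a + 2)*(a + 4)*(a - 1)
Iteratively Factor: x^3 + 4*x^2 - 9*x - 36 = (x - 3)*(x^2 + 7*x + 12) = (x - 3)*(x + 4)*(x + 3)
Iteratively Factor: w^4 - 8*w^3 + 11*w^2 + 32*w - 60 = (w - 3)*(w^3 - 5*w^2 - 4*w + 20) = (w - 3)*(w + 2)*(w^2 - 7*w + 10) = (w - 5)*(w - 3)*(w + 2)*(w - 2)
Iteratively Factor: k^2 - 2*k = (k)*(k - 2)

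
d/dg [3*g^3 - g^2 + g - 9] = 9*g^2 - 2*g + 1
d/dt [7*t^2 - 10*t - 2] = 14*t - 10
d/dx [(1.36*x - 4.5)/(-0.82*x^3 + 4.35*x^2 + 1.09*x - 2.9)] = (2.2304*x^3 - 16.986*x^2 + 39.15*x + 0.961)/(0.6724*x^6 - 7.134*x^5 + 17.1349*x^4 + 14.239*x^3 - 24.0419*x^2 - 6.322*x + 8.41)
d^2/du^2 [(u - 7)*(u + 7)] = 2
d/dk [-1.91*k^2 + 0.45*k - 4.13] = 0.45 - 3.82*k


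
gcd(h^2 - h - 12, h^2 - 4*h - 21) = h + 3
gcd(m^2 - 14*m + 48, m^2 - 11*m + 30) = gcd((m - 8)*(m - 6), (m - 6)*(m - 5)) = m - 6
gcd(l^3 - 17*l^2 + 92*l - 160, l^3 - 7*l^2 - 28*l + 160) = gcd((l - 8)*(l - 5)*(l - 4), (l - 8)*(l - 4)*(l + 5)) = l^2 - 12*l + 32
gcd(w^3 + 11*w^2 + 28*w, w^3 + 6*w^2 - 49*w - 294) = w + 7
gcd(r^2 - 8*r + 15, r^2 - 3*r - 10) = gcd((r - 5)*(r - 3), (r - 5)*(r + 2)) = r - 5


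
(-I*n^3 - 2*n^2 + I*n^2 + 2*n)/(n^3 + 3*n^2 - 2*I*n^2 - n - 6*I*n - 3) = n*(-I*n^2 + n*(-2 + I) + 2)/(n^3 + n^2*(3 - 2*I) - n*(1 + 6*I) - 3)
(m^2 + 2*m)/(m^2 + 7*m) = (m + 2)/(m + 7)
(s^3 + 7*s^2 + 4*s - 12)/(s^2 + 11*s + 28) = (s^3 + 7*s^2 + 4*s - 12)/(s^2 + 11*s + 28)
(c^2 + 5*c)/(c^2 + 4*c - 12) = c*(c + 5)/(c^2 + 4*c - 12)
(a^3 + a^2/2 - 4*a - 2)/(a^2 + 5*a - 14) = (a^2 + 5*a/2 + 1)/(a + 7)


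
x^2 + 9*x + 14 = (x + 2)*(x + 7)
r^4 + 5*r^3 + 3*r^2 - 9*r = r*(r - 1)*(r + 3)^2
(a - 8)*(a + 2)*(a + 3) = a^3 - 3*a^2 - 34*a - 48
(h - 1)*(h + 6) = h^2 + 5*h - 6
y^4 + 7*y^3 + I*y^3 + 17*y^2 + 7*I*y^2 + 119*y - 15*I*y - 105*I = (y + 7)*(y - 3*I)*(y - I)*(y + 5*I)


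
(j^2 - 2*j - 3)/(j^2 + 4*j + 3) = (j - 3)/(j + 3)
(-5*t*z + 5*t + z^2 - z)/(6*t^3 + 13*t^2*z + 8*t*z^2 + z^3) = (-5*t*z + 5*t + z^2 - z)/(6*t^3 + 13*t^2*z + 8*t*z^2 + z^3)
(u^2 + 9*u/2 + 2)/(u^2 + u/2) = (u + 4)/u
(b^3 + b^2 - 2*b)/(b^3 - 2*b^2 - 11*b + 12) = b*(b + 2)/(b^2 - b - 12)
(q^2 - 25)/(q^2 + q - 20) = (q - 5)/(q - 4)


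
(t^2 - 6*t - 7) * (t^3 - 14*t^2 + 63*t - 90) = t^5 - 20*t^4 + 140*t^3 - 370*t^2 + 99*t + 630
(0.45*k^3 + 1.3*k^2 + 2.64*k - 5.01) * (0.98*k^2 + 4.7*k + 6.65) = 0.441*k^5 + 3.389*k^4 + 11.6897*k^3 + 16.1432*k^2 - 5.991*k - 33.3165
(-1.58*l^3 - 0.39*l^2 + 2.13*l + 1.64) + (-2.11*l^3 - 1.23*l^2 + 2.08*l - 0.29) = -3.69*l^3 - 1.62*l^2 + 4.21*l + 1.35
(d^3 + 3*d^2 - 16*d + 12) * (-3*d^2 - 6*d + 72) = -3*d^5 - 15*d^4 + 102*d^3 + 276*d^2 - 1224*d + 864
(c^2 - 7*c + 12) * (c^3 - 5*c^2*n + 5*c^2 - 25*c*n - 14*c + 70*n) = c^5 - 5*c^4*n - 2*c^4 + 10*c^3*n - 37*c^3 + 185*c^2*n + 158*c^2 - 790*c*n - 168*c + 840*n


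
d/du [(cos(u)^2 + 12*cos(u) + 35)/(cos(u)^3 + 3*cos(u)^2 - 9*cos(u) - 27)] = (cos(u)^3 + 21*cos(u)^2 + 87*cos(u) + 3)*sin(u)/((cos(u) - 3)^2*(cos(u) + 3)^3)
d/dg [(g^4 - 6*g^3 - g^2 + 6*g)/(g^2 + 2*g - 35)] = 2*(g^5 - 82*g^3 + 311*g^2 + 35*g - 105)/(g^4 + 4*g^3 - 66*g^2 - 140*g + 1225)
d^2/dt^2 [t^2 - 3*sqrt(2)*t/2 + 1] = 2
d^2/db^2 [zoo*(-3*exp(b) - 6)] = zoo*exp(b)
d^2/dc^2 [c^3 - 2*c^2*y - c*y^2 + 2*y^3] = 6*c - 4*y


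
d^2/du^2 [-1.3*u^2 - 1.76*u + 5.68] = -2.60000000000000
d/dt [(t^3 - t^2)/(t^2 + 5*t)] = (t^2 + 10*t - 5)/(t^2 + 10*t + 25)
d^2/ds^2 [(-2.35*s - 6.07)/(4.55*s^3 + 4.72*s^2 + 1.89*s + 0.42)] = (-291.90525*s^5 - 1810.7817*s^4 - 2150.03995*s^3 - 1070.682918*s^2 - 227.345076*s - 15.568098)/(94.196375*s^9 + 293.1474*s^8 + 421.483335*s^7 + 374.777038*s^6 + 229.197213*s^5 + 100.32246*s^4 + 31.639545*s^3 + 6.99867*s^2 + 1.000188*s + 0.074088)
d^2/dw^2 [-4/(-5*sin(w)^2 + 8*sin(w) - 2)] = 8*(-50*sin(w)^4 + 60*sin(w)^3 + 63*sin(w)^2 - 128*sin(w) + 54)/(5*sin(w)^2 - 8*sin(w) + 2)^3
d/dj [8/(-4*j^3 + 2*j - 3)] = 16*(6*j^2 - 1)/(4*j^3 - 2*j + 3)^2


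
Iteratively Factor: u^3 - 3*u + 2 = (u - 1)*(u^2 + u - 2) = (u - 1)^2*(u + 2)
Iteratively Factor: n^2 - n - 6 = (n - 3)*(n + 2)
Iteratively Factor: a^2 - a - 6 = (a - 3)*(a + 2)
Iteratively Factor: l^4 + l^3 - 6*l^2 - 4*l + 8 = (l - 2)*(l^3 + 3*l^2 - 4) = (l - 2)*(l + 2)*(l^2 + l - 2) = (l - 2)*(l - 1)*(l + 2)*(l + 2)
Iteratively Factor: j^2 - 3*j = (j - 3)*(j)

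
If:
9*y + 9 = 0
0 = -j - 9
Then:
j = -9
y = -1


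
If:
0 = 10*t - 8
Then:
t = 4/5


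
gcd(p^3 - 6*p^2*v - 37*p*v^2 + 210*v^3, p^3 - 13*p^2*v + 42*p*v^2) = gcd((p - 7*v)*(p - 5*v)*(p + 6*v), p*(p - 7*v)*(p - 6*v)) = p - 7*v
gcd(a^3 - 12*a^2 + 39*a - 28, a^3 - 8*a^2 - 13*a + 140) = a - 7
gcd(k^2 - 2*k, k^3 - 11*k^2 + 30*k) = k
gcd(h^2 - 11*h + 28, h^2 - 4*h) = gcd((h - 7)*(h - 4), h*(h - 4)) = h - 4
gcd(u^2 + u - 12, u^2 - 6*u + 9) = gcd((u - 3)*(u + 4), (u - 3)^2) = u - 3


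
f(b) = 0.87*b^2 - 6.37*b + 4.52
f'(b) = 1.74*b - 6.37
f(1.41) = -2.73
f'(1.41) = -3.92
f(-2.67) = 27.73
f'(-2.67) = -11.02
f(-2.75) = 28.62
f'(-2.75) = -11.16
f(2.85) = -6.57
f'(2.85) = -1.41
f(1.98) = -4.68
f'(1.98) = -2.92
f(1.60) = -3.44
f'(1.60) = -3.59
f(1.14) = -1.61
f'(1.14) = -4.39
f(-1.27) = 14.01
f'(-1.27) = -8.58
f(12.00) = 53.36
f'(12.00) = 14.51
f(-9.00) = 132.32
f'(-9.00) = -22.03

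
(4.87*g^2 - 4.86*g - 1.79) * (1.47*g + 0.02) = 7.1589*g^3 - 7.0468*g^2 - 2.7285*g - 0.0358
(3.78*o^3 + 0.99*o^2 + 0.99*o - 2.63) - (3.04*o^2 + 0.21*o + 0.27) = 3.78*o^3 - 2.05*o^2 + 0.78*o - 2.9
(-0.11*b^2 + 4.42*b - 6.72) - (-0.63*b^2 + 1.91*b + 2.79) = 0.52*b^2 + 2.51*b - 9.51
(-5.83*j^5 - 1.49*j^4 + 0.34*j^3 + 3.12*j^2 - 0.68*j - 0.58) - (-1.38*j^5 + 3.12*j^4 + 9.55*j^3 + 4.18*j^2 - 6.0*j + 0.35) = -4.45*j^5 - 4.61*j^4 - 9.21*j^3 - 1.06*j^2 + 5.32*j - 0.93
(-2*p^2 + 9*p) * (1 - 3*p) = 6*p^3 - 29*p^2 + 9*p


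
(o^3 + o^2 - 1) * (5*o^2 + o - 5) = 5*o^5 + 6*o^4 - 4*o^3 - 10*o^2 - o + 5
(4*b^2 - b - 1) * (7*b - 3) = 28*b^3 - 19*b^2 - 4*b + 3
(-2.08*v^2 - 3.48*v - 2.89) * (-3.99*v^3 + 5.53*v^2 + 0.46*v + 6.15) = 8.2992*v^5 + 2.3828*v^4 - 8.6701*v^3 - 30.3745*v^2 - 22.7314*v - 17.7735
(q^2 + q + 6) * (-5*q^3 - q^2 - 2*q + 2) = -5*q^5 - 6*q^4 - 33*q^3 - 6*q^2 - 10*q + 12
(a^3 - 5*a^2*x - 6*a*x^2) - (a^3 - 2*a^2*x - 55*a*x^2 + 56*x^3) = -3*a^2*x + 49*a*x^2 - 56*x^3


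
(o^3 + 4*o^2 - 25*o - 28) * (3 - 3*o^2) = -3*o^5 - 12*o^4 + 78*o^3 + 96*o^2 - 75*o - 84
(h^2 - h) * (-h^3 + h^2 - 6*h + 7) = -h^5 + 2*h^4 - 7*h^3 + 13*h^2 - 7*h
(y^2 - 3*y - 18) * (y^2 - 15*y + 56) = y^4 - 18*y^3 + 83*y^2 + 102*y - 1008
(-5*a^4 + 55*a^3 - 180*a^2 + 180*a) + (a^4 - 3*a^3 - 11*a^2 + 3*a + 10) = -4*a^4 + 52*a^3 - 191*a^2 + 183*a + 10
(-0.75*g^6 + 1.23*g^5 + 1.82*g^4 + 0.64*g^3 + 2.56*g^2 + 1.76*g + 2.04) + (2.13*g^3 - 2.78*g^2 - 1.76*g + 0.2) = -0.75*g^6 + 1.23*g^5 + 1.82*g^4 + 2.77*g^3 - 0.22*g^2 + 2.24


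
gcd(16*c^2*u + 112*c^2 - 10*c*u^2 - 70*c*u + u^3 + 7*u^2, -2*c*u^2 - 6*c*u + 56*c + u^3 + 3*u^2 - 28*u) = -2*c*u - 14*c + u^2 + 7*u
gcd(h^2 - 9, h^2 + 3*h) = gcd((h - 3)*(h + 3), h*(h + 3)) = h + 3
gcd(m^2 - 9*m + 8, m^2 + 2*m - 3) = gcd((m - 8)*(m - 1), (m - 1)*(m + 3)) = m - 1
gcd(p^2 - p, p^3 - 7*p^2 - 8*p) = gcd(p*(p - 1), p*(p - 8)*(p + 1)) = p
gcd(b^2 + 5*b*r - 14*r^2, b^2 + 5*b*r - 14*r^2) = -b^2 - 5*b*r + 14*r^2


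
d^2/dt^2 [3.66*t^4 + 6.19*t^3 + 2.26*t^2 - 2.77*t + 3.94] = 43.92*t^2 + 37.14*t + 4.52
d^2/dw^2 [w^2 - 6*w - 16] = 2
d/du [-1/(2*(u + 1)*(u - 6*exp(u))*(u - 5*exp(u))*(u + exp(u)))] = ((1 - 6*exp(u))*(u + 1)*(u - 5*exp(u))*(u + exp(u)) + (1 - 5*exp(u))*(u + 1)*(u - 6*exp(u))*(u + exp(u)) + (u + 1)*(u - 6*exp(u))*(u - 5*exp(u))*(exp(u) + 1) + (u - 6*exp(u))*(u - 5*exp(u))*(u + exp(u)))/(2*(u + 1)^2*(u - 6*exp(u))^2*(u - 5*exp(u))^2*(u + exp(u))^2)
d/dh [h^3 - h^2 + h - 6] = 3*h^2 - 2*h + 1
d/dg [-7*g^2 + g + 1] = 1 - 14*g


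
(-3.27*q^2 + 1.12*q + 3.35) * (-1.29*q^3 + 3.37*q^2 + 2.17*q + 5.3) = 4.2183*q^5 - 12.4647*q^4 - 7.643*q^3 - 3.6111*q^2 + 13.2055*q + 17.755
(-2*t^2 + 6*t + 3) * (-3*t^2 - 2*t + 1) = 6*t^4 - 14*t^3 - 23*t^2 + 3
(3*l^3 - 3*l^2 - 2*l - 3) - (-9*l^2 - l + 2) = 3*l^3 + 6*l^2 - l - 5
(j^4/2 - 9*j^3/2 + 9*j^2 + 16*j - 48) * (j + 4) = j^5/2 - 5*j^4/2 - 9*j^3 + 52*j^2 + 16*j - 192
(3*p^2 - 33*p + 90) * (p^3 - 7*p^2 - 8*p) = 3*p^5 - 54*p^4 + 297*p^3 - 366*p^2 - 720*p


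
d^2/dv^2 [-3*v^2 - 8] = -6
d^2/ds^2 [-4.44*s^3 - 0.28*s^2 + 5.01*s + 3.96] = -26.64*s - 0.56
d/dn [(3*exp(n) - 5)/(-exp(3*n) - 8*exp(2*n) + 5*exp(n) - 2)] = (6*exp(3*n) + 9*exp(2*n) - 80*exp(n) + 19)*exp(n)/(exp(6*n) + 16*exp(5*n) + 54*exp(4*n) - 76*exp(3*n) + 57*exp(2*n) - 20*exp(n) + 4)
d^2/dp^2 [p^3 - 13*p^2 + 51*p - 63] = 6*p - 26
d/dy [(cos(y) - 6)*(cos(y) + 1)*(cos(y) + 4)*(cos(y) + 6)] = (-4*cos(y)^3 - 15*cos(y)^2 + 64*cos(y) + 180)*sin(y)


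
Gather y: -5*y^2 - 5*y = -5*y^2 - 5*y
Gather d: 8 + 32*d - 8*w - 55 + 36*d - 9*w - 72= 68*d - 17*w - 119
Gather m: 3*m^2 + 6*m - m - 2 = 3*m^2 + 5*m - 2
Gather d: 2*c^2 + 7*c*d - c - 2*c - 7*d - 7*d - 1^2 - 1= 2*c^2 - 3*c + d*(7*c - 14) - 2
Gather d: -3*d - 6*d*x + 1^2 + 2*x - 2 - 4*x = d*(-6*x - 3) - 2*x - 1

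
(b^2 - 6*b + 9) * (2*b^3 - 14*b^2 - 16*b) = 2*b^5 - 26*b^4 + 86*b^3 - 30*b^2 - 144*b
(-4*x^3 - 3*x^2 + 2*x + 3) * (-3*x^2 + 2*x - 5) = 12*x^5 + x^4 + 8*x^3 + 10*x^2 - 4*x - 15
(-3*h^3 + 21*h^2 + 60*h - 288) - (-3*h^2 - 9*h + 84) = -3*h^3 + 24*h^2 + 69*h - 372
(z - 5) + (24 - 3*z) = 19 - 2*z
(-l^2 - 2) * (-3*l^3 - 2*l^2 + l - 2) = 3*l^5 + 2*l^4 + 5*l^3 + 6*l^2 - 2*l + 4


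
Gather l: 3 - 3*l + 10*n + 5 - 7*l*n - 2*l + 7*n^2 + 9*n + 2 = l*(-7*n - 5) + 7*n^2 + 19*n + 10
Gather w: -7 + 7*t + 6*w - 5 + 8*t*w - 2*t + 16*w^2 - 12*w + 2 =5*t + 16*w^2 + w*(8*t - 6) - 10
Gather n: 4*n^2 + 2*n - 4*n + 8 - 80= 4*n^2 - 2*n - 72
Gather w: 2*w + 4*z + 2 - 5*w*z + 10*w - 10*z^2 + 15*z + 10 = w*(12 - 5*z) - 10*z^2 + 19*z + 12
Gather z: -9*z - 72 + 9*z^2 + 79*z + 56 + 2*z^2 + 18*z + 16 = 11*z^2 + 88*z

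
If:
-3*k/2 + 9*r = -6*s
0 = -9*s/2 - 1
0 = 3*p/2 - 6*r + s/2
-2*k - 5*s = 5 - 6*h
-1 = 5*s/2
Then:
No Solution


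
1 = 1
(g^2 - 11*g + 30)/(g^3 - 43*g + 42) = (g - 5)/(g^2 + 6*g - 7)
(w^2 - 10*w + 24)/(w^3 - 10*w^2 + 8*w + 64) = (w - 6)/(w^2 - 6*w - 16)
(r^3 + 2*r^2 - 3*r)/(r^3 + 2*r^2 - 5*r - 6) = r*(r - 1)/(r^2 - r - 2)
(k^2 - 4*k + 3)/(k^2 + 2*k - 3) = (k - 3)/(k + 3)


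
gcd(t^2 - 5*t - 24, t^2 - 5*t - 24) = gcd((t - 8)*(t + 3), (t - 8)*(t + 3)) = t^2 - 5*t - 24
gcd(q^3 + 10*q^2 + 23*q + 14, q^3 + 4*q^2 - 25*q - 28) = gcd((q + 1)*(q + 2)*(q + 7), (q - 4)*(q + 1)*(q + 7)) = q^2 + 8*q + 7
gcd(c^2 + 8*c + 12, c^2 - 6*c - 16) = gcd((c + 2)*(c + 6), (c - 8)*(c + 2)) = c + 2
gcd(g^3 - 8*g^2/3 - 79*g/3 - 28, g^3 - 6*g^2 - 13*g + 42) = g^2 - 4*g - 21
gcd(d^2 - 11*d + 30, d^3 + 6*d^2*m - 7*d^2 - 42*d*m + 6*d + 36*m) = d - 6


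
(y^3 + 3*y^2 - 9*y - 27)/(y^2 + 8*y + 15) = (y^2 - 9)/(y + 5)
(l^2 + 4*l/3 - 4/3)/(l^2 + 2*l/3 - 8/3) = (3*l - 2)/(3*l - 4)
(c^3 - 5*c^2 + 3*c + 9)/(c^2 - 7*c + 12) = (c^2 - 2*c - 3)/(c - 4)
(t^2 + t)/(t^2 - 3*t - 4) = t/(t - 4)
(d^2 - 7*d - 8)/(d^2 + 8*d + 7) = (d - 8)/(d + 7)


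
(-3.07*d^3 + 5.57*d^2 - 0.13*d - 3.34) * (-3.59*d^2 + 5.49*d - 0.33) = 11.0213*d^5 - 36.8506*d^4 + 32.0591*d^3 + 9.4388*d^2 - 18.2937*d + 1.1022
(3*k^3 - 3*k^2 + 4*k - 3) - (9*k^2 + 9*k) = 3*k^3 - 12*k^2 - 5*k - 3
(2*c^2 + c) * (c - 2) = 2*c^3 - 3*c^2 - 2*c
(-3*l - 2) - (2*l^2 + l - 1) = -2*l^2 - 4*l - 1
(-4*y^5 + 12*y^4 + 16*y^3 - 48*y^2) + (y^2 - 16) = -4*y^5 + 12*y^4 + 16*y^3 - 47*y^2 - 16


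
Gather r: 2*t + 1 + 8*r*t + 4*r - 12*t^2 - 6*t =r*(8*t + 4) - 12*t^2 - 4*t + 1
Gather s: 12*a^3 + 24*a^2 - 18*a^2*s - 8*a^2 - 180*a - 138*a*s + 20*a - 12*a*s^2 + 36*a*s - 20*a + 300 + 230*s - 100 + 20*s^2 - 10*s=12*a^3 + 16*a^2 - 180*a + s^2*(20 - 12*a) + s*(-18*a^2 - 102*a + 220) + 200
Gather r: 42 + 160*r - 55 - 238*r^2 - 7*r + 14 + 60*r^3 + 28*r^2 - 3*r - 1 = 60*r^3 - 210*r^2 + 150*r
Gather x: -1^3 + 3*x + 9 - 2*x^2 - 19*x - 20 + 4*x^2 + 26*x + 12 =2*x^2 + 10*x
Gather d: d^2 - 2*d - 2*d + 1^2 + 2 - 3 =d^2 - 4*d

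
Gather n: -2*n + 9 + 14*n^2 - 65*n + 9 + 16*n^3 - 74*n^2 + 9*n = 16*n^3 - 60*n^2 - 58*n + 18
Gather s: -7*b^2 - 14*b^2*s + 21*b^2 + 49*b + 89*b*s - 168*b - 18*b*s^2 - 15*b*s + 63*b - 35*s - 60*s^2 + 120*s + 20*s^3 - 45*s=14*b^2 - 56*b + 20*s^3 + s^2*(-18*b - 60) + s*(-14*b^2 + 74*b + 40)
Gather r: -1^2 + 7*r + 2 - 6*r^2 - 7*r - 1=-6*r^2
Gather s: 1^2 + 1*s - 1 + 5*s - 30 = 6*s - 30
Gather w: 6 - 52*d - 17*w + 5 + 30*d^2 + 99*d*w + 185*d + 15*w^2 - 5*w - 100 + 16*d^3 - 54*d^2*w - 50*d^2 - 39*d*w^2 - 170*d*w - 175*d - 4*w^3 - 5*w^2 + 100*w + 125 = 16*d^3 - 20*d^2 - 42*d - 4*w^3 + w^2*(10 - 39*d) + w*(-54*d^2 - 71*d + 78) + 36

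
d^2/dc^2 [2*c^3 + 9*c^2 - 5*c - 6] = 12*c + 18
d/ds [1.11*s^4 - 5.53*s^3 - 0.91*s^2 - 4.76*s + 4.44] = 4.44*s^3 - 16.59*s^2 - 1.82*s - 4.76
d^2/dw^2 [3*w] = 0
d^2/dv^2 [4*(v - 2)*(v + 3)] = 8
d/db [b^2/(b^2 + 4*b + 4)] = 4*b/(b^3 + 6*b^2 + 12*b + 8)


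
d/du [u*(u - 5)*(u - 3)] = 3*u^2 - 16*u + 15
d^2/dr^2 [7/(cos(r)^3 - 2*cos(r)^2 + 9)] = 7*((1 - cos(4*r))*(3*cos(r) - 4)^2 + (3*cos(r) - 16*cos(2*r) + 9*cos(3*r))*(cos(r)^3 - 2*cos(r)^2 + 9))/(4*(cos(r)^3 - 2*cos(r)^2 + 9)^3)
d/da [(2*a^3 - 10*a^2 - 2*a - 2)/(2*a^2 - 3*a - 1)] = 4*(a^4 - 3*a^3 + 7*a^2 + 7*a - 1)/(4*a^4 - 12*a^3 + 5*a^2 + 6*a + 1)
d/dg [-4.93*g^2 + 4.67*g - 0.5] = 4.67 - 9.86*g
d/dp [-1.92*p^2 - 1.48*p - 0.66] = -3.84*p - 1.48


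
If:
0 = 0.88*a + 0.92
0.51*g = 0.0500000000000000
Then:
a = -1.05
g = 0.10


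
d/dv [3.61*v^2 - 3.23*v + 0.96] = 7.22*v - 3.23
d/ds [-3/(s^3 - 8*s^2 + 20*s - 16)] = 3*(3*s^2 - 16*s + 20)/(s^3 - 8*s^2 + 20*s - 16)^2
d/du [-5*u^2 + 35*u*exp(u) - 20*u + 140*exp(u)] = 35*u*exp(u) - 10*u + 175*exp(u) - 20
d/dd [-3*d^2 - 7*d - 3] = -6*d - 7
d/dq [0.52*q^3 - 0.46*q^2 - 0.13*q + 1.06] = 1.56*q^2 - 0.92*q - 0.13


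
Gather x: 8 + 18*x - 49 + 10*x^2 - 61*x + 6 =10*x^2 - 43*x - 35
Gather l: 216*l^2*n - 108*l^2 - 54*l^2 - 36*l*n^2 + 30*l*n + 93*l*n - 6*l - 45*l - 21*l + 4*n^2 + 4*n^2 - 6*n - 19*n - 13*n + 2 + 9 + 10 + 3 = l^2*(216*n - 162) + l*(-36*n^2 + 123*n - 72) + 8*n^2 - 38*n + 24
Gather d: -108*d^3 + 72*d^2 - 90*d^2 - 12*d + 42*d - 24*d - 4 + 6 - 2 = -108*d^3 - 18*d^2 + 6*d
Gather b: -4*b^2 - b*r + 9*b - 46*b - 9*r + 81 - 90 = -4*b^2 + b*(-r - 37) - 9*r - 9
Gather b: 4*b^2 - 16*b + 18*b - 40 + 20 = 4*b^2 + 2*b - 20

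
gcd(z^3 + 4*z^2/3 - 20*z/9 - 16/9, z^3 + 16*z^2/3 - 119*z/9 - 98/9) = z + 2/3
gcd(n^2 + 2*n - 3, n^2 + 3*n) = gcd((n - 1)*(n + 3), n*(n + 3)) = n + 3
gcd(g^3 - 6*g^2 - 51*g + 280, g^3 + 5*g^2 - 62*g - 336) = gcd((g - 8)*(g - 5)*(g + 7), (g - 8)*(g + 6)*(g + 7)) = g^2 - g - 56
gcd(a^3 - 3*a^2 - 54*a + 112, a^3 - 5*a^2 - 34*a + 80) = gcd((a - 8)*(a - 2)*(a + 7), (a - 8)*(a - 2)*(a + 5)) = a^2 - 10*a + 16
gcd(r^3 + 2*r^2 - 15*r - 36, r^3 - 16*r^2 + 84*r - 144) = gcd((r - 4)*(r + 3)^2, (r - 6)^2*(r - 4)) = r - 4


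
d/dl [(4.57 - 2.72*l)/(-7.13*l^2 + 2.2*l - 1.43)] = (-19.3936*l^2 + 65.1682*l - 6.1644)/(50.8369*l^4 - 31.372*l^3 + 25.2318*l^2 - 6.292*l + 2.0449)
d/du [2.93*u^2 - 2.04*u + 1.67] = 5.86*u - 2.04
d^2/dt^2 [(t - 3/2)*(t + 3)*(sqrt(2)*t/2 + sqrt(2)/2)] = sqrt(2)*(6*t + 5)/2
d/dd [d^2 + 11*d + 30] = 2*d + 11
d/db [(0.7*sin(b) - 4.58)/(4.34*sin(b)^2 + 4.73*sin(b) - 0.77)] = (-3.038*sin(b)^2 + 39.7544*sin(b) + 21.1244)*cos(b)/(18.8356*sin(b)^4 + 41.0564*sin(b)^3 + 15.6893*sin(b)^2 - 7.2842*sin(b) + 0.5929)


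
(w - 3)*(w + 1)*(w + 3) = w^3 + w^2 - 9*w - 9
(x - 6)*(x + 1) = x^2 - 5*x - 6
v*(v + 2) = v^2 + 2*v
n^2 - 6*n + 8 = (n - 4)*(n - 2)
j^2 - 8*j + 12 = (j - 6)*(j - 2)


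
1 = 1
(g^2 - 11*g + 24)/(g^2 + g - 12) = (g - 8)/(g + 4)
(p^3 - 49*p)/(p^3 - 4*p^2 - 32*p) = (49 - p^2)/(-p^2 + 4*p + 32)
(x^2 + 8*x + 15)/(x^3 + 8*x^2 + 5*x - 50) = (x + 3)/(x^2 + 3*x - 10)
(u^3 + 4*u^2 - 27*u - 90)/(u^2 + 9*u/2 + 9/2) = 2*(u^2 + u - 30)/(2*u + 3)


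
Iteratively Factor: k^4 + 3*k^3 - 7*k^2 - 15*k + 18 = (k - 1)*(k^3 + 4*k^2 - 3*k - 18) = (k - 1)*(k + 3)*(k^2 + k - 6) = (k - 2)*(k - 1)*(k + 3)*(k + 3)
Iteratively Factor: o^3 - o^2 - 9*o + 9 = (o - 3)*(o^2 + 2*o - 3) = (o - 3)*(o - 1)*(o + 3)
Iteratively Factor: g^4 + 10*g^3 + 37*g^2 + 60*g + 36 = (g + 2)*(g^3 + 8*g^2 + 21*g + 18) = (g + 2)^2*(g^2 + 6*g + 9) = (g + 2)^2*(g + 3)*(g + 3)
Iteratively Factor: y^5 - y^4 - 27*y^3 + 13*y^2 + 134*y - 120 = (y - 5)*(y^4 + 4*y^3 - 7*y^2 - 22*y + 24) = (y - 5)*(y - 2)*(y^3 + 6*y^2 + 5*y - 12) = (y - 5)*(y - 2)*(y + 3)*(y^2 + 3*y - 4) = (y - 5)*(y - 2)*(y - 1)*(y + 3)*(y + 4)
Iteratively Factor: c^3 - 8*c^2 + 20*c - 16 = (c - 4)*(c^2 - 4*c + 4) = (c - 4)*(c - 2)*(c - 2)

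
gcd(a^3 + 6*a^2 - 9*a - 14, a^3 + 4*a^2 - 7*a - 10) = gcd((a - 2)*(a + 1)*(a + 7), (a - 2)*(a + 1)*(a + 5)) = a^2 - a - 2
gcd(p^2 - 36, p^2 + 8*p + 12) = p + 6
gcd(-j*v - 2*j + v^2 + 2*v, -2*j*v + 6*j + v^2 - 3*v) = 1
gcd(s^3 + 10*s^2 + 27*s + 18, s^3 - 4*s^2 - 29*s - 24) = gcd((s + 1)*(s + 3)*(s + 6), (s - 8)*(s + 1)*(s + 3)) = s^2 + 4*s + 3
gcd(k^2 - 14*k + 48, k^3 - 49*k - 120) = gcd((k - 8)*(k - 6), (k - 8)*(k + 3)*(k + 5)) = k - 8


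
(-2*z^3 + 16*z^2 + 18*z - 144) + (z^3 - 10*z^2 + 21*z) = -z^3 + 6*z^2 + 39*z - 144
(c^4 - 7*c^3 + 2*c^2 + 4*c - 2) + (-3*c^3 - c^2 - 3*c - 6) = c^4 - 10*c^3 + c^2 + c - 8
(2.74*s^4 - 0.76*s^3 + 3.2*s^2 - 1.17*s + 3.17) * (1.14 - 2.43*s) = -6.6582*s^5 + 4.9704*s^4 - 8.6424*s^3 + 6.4911*s^2 - 9.0369*s + 3.6138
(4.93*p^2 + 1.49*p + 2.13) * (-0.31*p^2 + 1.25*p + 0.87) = -1.5283*p^4 + 5.7006*p^3 + 5.4913*p^2 + 3.9588*p + 1.8531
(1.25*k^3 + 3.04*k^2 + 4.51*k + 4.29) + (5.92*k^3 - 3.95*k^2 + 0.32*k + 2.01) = 7.17*k^3 - 0.91*k^2 + 4.83*k + 6.3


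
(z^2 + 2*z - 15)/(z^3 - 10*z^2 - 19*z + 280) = (z - 3)/(z^2 - 15*z + 56)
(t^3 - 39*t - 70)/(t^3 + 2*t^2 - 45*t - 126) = (t^2 + 7*t + 10)/(t^2 + 9*t + 18)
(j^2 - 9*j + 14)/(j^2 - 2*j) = (j - 7)/j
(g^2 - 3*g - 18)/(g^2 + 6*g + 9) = (g - 6)/(g + 3)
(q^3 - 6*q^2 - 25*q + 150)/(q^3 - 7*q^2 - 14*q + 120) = (q + 5)/(q + 4)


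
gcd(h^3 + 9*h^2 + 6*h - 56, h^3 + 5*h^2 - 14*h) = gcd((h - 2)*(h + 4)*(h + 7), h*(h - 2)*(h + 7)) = h^2 + 5*h - 14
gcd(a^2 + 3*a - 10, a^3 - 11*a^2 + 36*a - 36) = a - 2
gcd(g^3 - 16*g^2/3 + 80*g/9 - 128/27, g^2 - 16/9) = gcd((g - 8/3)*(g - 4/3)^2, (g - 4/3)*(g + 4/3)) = g - 4/3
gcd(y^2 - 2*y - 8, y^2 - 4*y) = y - 4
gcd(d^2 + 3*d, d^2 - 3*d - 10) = 1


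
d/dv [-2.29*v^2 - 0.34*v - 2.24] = -4.58*v - 0.34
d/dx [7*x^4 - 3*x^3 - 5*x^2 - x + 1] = 28*x^3 - 9*x^2 - 10*x - 1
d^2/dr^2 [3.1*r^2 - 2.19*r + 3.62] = 6.20000000000000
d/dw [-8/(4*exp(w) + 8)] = 2*exp(w)/(exp(w) + 2)^2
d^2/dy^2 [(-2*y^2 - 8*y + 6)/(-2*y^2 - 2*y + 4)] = 6*(y^3 - y^2 + 5*y + 1)/(y^6 + 3*y^5 - 3*y^4 - 11*y^3 + 6*y^2 + 12*y - 8)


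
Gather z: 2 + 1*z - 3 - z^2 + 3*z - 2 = -z^2 + 4*z - 3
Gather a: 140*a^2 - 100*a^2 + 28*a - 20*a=40*a^2 + 8*a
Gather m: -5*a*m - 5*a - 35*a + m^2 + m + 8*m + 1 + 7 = -40*a + m^2 + m*(9 - 5*a) + 8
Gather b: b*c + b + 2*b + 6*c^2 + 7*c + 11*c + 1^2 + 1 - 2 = b*(c + 3) + 6*c^2 + 18*c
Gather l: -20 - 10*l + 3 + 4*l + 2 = -6*l - 15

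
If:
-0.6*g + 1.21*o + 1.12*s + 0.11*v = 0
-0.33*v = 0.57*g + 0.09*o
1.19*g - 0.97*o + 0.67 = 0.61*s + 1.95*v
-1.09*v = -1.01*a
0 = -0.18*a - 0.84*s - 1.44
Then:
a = 0.01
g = -0.24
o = 1.47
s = -1.72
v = 0.01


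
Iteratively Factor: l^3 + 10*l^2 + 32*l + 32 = (l + 4)*(l^2 + 6*l + 8) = (l + 2)*(l + 4)*(l + 4)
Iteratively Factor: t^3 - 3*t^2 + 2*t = (t)*(t^2 - 3*t + 2) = t*(t - 2)*(t - 1)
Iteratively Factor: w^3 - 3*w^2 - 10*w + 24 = (w + 3)*(w^2 - 6*w + 8) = (w - 4)*(w + 3)*(w - 2)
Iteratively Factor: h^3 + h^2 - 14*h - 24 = (h + 3)*(h^2 - 2*h - 8) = (h - 4)*(h + 3)*(h + 2)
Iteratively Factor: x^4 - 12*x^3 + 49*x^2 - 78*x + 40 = (x - 1)*(x^3 - 11*x^2 + 38*x - 40) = (x - 5)*(x - 1)*(x^2 - 6*x + 8) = (x - 5)*(x - 4)*(x - 1)*(x - 2)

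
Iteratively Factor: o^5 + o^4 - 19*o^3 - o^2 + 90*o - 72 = (o - 3)*(o^4 + 4*o^3 - 7*o^2 - 22*o + 24) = (o - 3)*(o - 1)*(o^3 + 5*o^2 - 2*o - 24) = (o - 3)*(o - 1)*(o + 3)*(o^2 + 2*o - 8) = (o - 3)*(o - 2)*(o - 1)*(o + 3)*(o + 4)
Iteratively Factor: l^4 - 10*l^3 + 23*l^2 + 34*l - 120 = (l - 4)*(l^3 - 6*l^2 - l + 30) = (l - 5)*(l - 4)*(l^2 - l - 6) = (l - 5)*(l - 4)*(l - 3)*(l + 2)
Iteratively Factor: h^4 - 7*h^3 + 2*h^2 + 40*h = (h - 4)*(h^3 - 3*h^2 - 10*h) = h*(h - 4)*(h^2 - 3*h - 10) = h*(h - 4)*(h + 2)*(h - 5)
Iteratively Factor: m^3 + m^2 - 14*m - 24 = (m + 3)*(m^2 - 2*m - 8) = (m + 2)*(m + 3)*(m - 4)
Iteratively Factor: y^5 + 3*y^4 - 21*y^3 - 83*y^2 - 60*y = (y)*(y^4 + 3*y^3 - 21*y^2 - 83*y - 60) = y*(y + 3)*(y^3 - 21*y - 20) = y*(y + 3)*(y + 4)*(y^2 - 4*y - 5) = y*(y - 5)*(y + 3)*(y + 4)*(y + 1)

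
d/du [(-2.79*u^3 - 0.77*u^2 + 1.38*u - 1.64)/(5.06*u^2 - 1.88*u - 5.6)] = (-14.1174*u^4 + 10.4904*u^3 + 41.3368*u^2 + 25.2208*u - 10.8112)/(25.6036*u^4 - 19.0256*u^3 - 53.1376*u^2 + 21.056*u + 31.36)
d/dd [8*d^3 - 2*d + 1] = 24*d^2 - 2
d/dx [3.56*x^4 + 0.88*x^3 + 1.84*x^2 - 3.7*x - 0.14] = 14.24*x^3 + 2.64*x^2 + 3.68*x - 3.7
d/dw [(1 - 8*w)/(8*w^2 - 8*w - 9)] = 16*(4*w^2 - w + 5)/(64*w^4 - 128*w^3 - 80*w^2 + 144*w + 81)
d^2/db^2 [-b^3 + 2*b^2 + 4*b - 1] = 4 - 6*b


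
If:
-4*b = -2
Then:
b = 1/2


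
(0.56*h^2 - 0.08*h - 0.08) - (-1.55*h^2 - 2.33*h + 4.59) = 2.11*h^2 + 2.25*h - 4.67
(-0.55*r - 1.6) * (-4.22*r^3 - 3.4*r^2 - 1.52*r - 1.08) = 2.321*r^4 + 8.622*r^3 + 6.276*r^2 + 3.026*r + 1.728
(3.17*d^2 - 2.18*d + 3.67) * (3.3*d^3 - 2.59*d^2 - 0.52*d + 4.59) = 10.461*d^5 - 15.4043*d^4 + 16.1088*d^3 + 6.1786*d^2 - 11.9146*d + 16.8453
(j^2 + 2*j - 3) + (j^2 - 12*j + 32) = 2*j^2 - 10*j + 29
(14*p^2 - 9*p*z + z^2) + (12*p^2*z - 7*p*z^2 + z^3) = 12*p^2*z + 14*p^2 - 7*p*z^2 - 9*p*z + z^3 + z^2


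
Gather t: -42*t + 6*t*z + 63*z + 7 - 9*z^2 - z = t*(6*z - 42) - 9*z^2 + 62*z + 7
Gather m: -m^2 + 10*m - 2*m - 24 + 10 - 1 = -m^2 + 8*m - 15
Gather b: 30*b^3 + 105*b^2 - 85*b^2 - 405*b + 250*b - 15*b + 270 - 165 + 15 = 30*b^3 + 20*b^2 - 170*b + 120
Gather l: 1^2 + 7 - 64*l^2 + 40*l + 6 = -64*l^2 + 40*l + 14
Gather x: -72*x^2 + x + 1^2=-72*x^2 + x + 1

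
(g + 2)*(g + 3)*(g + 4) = g^3 + 9*g^2 + 26*g + 24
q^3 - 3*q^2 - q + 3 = (q - 3)*(q - 1)*(q + 1)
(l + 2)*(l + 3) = l^2 + 5*l + 6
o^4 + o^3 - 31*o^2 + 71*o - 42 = (o - 3)*(o - 2)*(o - 1)*(o + 7)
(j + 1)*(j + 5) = j^2 + 6*j + 5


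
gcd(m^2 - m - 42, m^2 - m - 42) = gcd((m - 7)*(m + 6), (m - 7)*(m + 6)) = m^2 - m - 42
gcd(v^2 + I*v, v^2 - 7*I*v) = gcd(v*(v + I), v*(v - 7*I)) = v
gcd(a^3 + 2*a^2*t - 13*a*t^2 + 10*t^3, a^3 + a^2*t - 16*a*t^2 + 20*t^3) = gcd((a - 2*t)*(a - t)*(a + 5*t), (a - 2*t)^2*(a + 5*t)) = -a^2 - 3*a*t + 10*t^2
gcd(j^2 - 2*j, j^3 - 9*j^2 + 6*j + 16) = j - 2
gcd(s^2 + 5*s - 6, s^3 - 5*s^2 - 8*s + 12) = s - 1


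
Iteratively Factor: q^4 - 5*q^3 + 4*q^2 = (q - 1)*(q^3 - 4*q^2) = q*(q - 1)*(q^2 - 4*q) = q^2*(q - 1)*(q - 4)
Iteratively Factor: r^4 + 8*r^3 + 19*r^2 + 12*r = (r + 4)*(r^3 + 4*r^2 + 3*r) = (r + 3)*(r + 4)*(r^2 + r) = (r + 1)*(r + 3)*(r + 4)*(r)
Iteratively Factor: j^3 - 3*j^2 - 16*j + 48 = (j - 3)*(j^2 - 16) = (j - 3)*(j + 4)*(j - 4)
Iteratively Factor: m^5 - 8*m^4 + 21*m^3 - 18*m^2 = (m - 3)*(m^4 - 5*m^3 + 6*m^2) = (m - 3)^2*(m^3 - 2*m^2) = m*(m - 3)^2*(m^2 - 2*m) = m*(m - 3)^2*(m - 2)*(m)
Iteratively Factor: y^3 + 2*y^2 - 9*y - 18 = (y - 3)*(y^2 + 5*y + 6) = (y - 3)*(y + 2)*(y + 3)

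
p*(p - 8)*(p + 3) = p^3 - 5*p^2 - 24*p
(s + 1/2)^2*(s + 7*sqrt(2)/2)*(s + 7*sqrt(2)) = s^4 + s^3 + 21*sqrt(2)*s^3/2 + 21*sqrt(2)*s^2/2 + 197*s^2/4 + 21*sqrt(2)*s/8 + 49*s + 49/4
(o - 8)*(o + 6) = o^2 - 2*o - 48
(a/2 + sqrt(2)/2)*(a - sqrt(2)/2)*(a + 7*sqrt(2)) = a^3/2 + 15*sqrt(2)*a^2/4 + 3*a - 7*sqrt(2)/2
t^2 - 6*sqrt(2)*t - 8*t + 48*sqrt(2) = (t - 8)*(t - 6*sqrt(2))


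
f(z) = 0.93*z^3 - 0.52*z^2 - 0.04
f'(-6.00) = 106.68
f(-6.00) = -219.64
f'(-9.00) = 235.35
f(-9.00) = -720.13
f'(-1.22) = 5.42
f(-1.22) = -2.50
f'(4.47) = 51.10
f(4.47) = 72.63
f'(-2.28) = 16.87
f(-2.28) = -13.77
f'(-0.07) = 0.09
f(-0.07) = -0.04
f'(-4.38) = 58.08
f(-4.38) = -88.16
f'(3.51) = 30.72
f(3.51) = 33.77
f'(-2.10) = 14.49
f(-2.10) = -10.95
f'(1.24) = 3.00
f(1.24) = 0.93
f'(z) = 2.79*z^2 - 1.04*z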